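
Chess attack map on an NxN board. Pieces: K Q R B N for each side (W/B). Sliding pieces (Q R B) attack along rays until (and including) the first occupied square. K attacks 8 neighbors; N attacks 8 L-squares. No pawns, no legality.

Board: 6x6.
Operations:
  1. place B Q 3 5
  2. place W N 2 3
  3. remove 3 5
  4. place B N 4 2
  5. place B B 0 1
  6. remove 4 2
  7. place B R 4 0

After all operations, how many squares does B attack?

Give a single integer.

Answer: 12

Derivation:
Op 1: place BQ@(3,5)
Op 2: place WN@(2,3)
Op 3: remove (3,5)
Op 4: place BN@(4,2)
Op 5: place BB@(0,1)
Op 6: remove (4,2)
Op 7: place BR@(4,0)
Per-piece attacks for B:
  BB@(0,1): attacks (1,2) (2,3) (1,0) [ray(1,1) blocked at (2,3)]
  BR@(4,0): attacks (4,1) (4,2) (4,3) (4,4) (4,5) (5,0) (3,0) (2,0) (1,0) (0,0)
Union (12 distinct): (0,0) (1,0) (1,2) (2,0) (2,3) (3,0) (4,1) (4,2) (4,3) (4,4) (4,5) (5,0)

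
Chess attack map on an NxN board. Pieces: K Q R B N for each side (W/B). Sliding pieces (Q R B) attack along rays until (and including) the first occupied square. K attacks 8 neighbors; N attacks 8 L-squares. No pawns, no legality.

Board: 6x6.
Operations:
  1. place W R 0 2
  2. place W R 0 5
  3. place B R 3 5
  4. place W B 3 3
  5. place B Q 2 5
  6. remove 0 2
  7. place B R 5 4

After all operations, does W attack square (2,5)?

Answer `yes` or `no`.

Answer: yes

Derivation:
Op 1: place WR@(0,2)
Op 2: place WR@(0,5)
Op 3: place BR@(3,5)
Op 4: place WB@(3,3)
Op 5: place BQ@(2,5)
Op 6: remove (0,2)
Op 7: place BR@(5,4)
Per-piece attacks for W:
  WR@(0,5): attacks (0,4) (0,3) (0,2) (0,1) (0,0) (1,5) (2,5) [ray(1,0) blocked at (2,5)]
  WB@(3,3): attacks (4,4) (5,5) (4,2) (5,1) (2,4) (1,5) (2,2) (1,1) (0,0)
W attacks (2,5): yes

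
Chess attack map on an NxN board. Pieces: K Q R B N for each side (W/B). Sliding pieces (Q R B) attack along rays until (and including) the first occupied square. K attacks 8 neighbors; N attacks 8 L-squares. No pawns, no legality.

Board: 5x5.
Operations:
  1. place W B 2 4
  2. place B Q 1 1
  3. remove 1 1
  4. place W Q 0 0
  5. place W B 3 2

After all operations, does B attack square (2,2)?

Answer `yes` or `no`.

Op 1: place WB@(2,4)
Op 2: place BQ@(1,1)
Op 3: remove (1,1)
Op 4: place WQ@(0,0)
Op 5: place WB@(3,2)
Per-piece attacks for B:
B attacks (2,2): no

Answer: no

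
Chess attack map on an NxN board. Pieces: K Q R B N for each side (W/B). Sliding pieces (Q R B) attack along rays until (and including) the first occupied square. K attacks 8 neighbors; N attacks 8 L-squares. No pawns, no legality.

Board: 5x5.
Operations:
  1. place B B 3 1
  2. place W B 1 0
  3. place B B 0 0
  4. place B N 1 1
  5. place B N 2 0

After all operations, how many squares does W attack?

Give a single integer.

Op 1: place BB@(3,1)
Op 2: place WB@(1,0)
Op 3: place BB@(0,0)
Op 4: place BN@(1,1)
Op 5: place BN@(2,0)
Per-piece attacks for W:
  WB@(1,0): attacks (2,1) (3,2) (4,3) (0,1)
Union (4 distinct): (0,1) (2,1) (3,2) (4,3)

Answer: 4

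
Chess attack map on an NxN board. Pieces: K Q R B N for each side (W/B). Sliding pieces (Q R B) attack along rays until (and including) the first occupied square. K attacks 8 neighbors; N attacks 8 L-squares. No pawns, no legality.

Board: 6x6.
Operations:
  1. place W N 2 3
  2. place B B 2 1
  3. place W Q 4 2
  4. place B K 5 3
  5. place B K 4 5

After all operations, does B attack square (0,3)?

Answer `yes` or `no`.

Answer: yes

Derivation:
Op 1: place WN@(2,3)
Op 2: place BB@(2,1)
Op 3: place WQ@(4,2)
Op 4: place BK@(5,3)
Op 5: place BK@(4,5)
Per-piece attacks for B:
  BB@(2,1): attacks (3,2) (4,3) (5,4) (3,0) (1,2) (0,3) (1,0)
  BK@(4,5): attacks (4,4) (5,5) (3,5) (5,4) (3,4)
  BK@(5,3): attacks (5,4) (5,2) (4,3) (4,4) (4,2)
B attacks (0,3): yes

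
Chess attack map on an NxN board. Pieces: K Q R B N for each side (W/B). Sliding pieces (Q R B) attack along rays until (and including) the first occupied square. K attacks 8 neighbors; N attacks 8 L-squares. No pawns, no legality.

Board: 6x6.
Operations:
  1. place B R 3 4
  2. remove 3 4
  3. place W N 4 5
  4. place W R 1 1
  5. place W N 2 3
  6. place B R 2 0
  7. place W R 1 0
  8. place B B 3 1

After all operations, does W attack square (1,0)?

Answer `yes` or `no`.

Op 1: place BR@(3,4)
Op 2: remove (3,4)
Op 3: place WN@(4,5)
Op 4: place WR@(1,1)
Op 5: place WN@(2,3)
Op 6: place BR@(2,0)
Op 7: place WR@(1,0)
Op 8: place BB@(3,1)
Per-piece attacks for W:
  WR@(1,0): attacks (1,1) (2,0) (0,0) [ray(0,1) blocked at (1,1); ray(1,0) blocked at (2,0)]
  WR@(1,1): attacks (1,2) (1,3) (1,4) (1,5) (1,0) (2,1) (3,1) (0,1) [ray(0,-1) blocked at (1,0); ray(1,0) blocked at (3,1)]
  WN@(2,3): attacks (3,5) (4,4) (1,5) (0,4) (3,1) (4,2) (1,1) (0,2)
  WN@(4,5): attacks (5,3) (3,3) (2,4)
W attacks (1,0): yes

Answer: yes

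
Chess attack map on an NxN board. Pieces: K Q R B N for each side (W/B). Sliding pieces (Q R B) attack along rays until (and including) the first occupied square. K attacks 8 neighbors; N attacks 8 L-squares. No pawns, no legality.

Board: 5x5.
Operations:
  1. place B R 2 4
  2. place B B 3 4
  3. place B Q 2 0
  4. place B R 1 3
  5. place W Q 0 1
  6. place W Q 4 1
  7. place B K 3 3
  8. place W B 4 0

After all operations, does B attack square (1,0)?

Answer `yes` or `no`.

Op 1: place BR@(2,4)
Op 2: place BB@(3,4)
Op 3: place BQ@(2,0)
Op 4: place BR@(1,3)
Op 5: place WQ@(0,1)
Op 6: place WQ@(4,1)
Op 7: place BK@(3,3)
Op 8: place WB@(4,0)
Per-piece attacks for B:
  BR@(1,3): attacks (1,4) (1,2) (1,1) (1,0) (2,3) (3,3) (0,3) [ray(1,0) blocked at (3,3)]
  BQ@(2,0): attacks (2,1) (2,2) (2,3) (2,4) (3,0) (4,0) (1,0) (0,0) (3,1) (4,2) (1,1) (0,2) [ray(0,1) blocked at (2,4); ray(1,0) blocked at (4,0)]
  BR@(2,4): attacks (2,3) (2,2) (2,1) (2,0) (3,4) (1,4) (0,4) [ray(0,-1) blocked at (2,0); ray(1,0) blocked at (3,4)]
  BK@(3,3): attacks (3,4) (3,2) (4,3) (2,3) (4,4) (4,2) (2,4) (2,2)
  BB@(3,4): attacks (4,3) (2,3) (1,2) (0,1) [ray(-1,-1) blocked at (0,1)]
B attacks (1,0): yes

Answer: yes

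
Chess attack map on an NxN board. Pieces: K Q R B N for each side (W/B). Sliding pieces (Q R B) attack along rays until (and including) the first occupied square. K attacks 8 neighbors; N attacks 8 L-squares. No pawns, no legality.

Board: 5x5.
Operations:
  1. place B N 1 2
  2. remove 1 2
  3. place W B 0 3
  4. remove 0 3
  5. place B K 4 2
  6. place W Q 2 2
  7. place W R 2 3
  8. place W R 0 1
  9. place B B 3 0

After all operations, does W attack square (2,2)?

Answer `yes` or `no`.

Op 1: place BN@(1,2)
Op 2: remove (1,2)
Op 3: place WB@(0,3)
Op 4: remove (0,3)
Op 5: place BK@(4,2)
Op 6: place WQ@(2,2)
Op 7: place WR@(2,3)
Op 8: place WR@(0,1)
Op 9: place BB@(3,0)
Per-piece attacks for W:
  WR@(0,1): attacks (0,2) (0,3) (0,4) (0,0) (1,1) (2,1) (3,1) (4,1)
  WQ@(2,2): attacks (2,3) (2,1) (2,0) (3,2) (4,2) (1,2) (0,2) (3,3) (4,4) (3,1) (4,0) (1,3) (0,4) (1,1) (0,0) [ray(0,1) blocked at (2,3); ray(1,0) blocked at (4,2)]
  WR@(2,3): attacks (2,4) (2,2) (3,3) (4,3) (1,3) (0,3) [ray(0,-1) blocked at (2,2)]
W attacks (2,2): yes

Answer: yes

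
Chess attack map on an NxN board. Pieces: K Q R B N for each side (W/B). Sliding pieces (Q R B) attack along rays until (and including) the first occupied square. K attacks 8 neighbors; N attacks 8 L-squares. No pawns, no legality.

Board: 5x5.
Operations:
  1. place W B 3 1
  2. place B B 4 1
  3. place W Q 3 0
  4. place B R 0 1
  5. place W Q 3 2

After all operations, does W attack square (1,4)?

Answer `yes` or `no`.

Answer: yes

Derivation:
Op 1: place WB@(3,1)
Op 2: place BB@(4,1)
Op 3: place WQ@(3,0)
Op 4: place BR@(0,1)
Op 5: place WQ@(3,2)
Per-piece attacks for W:
  WQ@(3,0): attacks (3,1) (4,0) (2,0) (1,0) (0,0) (4,1) (2,1) (1,2) (0,3) [ray(0,1) blocked at (3,1); ray(1,1) blocked at (4,1)]
  WB@(3,1): attacks (4,2) (4,0) (2,2) (1,3) (0,4) (2,0)
  WQ@(3,2): attacks (3,3) (3,4) (3,1) (4,2) (2,2) (1,2) (0,2) (4,3) (4,1) (2,3) (1,4) (2,1) (1,0) [ray(0,-1) blocked at (3,1); ray(1,-1) blocked at (4,1)]
W attacks (1,4): yes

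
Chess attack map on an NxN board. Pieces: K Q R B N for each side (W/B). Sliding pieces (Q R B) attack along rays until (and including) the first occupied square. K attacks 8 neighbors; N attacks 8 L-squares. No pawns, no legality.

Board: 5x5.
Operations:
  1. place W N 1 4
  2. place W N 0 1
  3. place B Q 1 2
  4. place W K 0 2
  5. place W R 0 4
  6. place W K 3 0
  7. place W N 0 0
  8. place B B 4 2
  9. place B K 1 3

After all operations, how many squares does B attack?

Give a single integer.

Op 1: place WN@(1,4)
Op 2: place WN@(0,1)
Op 3: place BQ@(1,2)
Op 4: place WK@(0,2)
Op 5: place WR@(0,4)
Op 6: place WK@(3,0)
Op 7: place WN@(0,0)
Op 8: place BB@(4,2)
Op 9: place BK@(1,3)
Per-piece attacks for B:
  BQ@(1,2): attacks (1,3) (1,1) (1,0) (2,2) (3,2) (4,2) (0,2) (2,3) (3,4) (2,1) (3,0) (0,3) (0,1) [ray(0,1) blocked at (1,3); ray(1,0) blocked at (4,2); ray(-1,0) blocked at (0,2); ray(1,-1) blocked at (3,0); ray(-1,-1) blocked at (0,1)]
  BK@(1,3): attacks (1,4) (1,2) (2,3) (0,3) (2,4) (2,2) (0,4) (0,2)
  BB@(4,2): attacks (3,3) (2,4) (3,1) (2,0)
Union (20 distinct): (0,1) (0,2) (0,3) (0,4) (1,0) (1,1) (1,2) (1,3) (1,4) (2,0) (2,1) (2,2) (2,3) (2,4) (3,0) (3,1) (3,2) (3,3) (3,4) (4,2)

Answer: 20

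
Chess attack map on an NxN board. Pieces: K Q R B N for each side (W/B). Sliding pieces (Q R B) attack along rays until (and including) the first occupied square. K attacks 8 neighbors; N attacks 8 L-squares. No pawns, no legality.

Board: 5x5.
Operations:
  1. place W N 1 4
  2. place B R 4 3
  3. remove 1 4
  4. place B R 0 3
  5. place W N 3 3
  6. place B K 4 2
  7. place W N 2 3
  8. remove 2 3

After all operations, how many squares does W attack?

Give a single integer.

Op 1: place WN@(1,4)
Op 2: place BR@(4,3)
Op 3: remove (1,4)
Op 4: place BR@(0,3)
Op 5: place WN@(3,3)
Op 6: place BK@(4,2)
Op 7: place WN@(2,3)
Op 8: remove (2,3)
Per-piece attacks for W:
  WN@(3,3): attacks (1,4) (4,1) (2,1) (1,2)
Union (4 distinct): (1,2) (1,4) (2,1) (4,1)

Answer: 4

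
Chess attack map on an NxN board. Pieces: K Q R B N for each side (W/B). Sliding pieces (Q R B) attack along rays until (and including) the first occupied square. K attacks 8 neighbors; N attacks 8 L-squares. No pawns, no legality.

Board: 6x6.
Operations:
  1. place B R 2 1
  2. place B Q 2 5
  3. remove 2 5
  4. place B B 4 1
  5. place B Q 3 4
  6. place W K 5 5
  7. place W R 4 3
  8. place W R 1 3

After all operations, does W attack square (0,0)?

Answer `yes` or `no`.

Op 1: place BR@(2,1)
Op 2: place BQ@(2,5)
Op 3: remove (2,5)
Op 4: place BB@(4,1)
Op 5: place BQ@(3,4)
Op 6: place WK@(5,5)
Op 7: place WR@(4,3)
Op 8: place WR@(1,3)
Per-piece attacks for W:
  WR@(1,3): attacks (1,4) (1,5) (1,2) (1,1) (1,0) (2,3) (3,3) (4,3) (0,3) [ray(1,0) blocked at (4,3)]
  WR@(4,3): attacks (4,4) (4,5) (4,2) (4,1) (5,3) (3,3) (2,3) (1,3) [ray(0,-1) blocked at (4,1); ray(-1,0) blocked at (1,3)]
  WK@(5,5): attacks (5,4) (4,5) (4,4)
W attacks (0,0): no

Answer: no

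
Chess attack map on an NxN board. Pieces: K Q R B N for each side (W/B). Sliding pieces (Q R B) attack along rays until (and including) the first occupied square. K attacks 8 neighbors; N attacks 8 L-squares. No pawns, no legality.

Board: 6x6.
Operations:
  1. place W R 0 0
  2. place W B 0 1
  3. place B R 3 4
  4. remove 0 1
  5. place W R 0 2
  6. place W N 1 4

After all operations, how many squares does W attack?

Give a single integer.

Answer: 18

Derivation:
Op 1: place WR@(0,0)
Op 2: place WB@(0,1)
Op 3: place BR@(3,4)
Op 4: remove (0,1)
Op 5: place WR@(0,2)
Op 6: place WN@(1,4)
Per-piece attacks for W:
  WR@(0,0): attacks (0,1) (0,2) (1,0) (2,0) (3,0) (4,0) (5,0) [ray(0,1) blocked at (0,2)]
  WR@(0,2): attacks (0,3) (0,4) (0,5) (0,1) (0,0) (1,2) (2,2) (3,2) (4,2) (5,2) [ray(0,-1) blocked at (0,0)]
  WN@(1,4): attacks (3,5) (2,2) (3,3) (0,2)
Union (18 distinct): (0,0) (0,1) (0,2) (0,3) (0,4) (0,5) (1,0) (1,2) (2,0) (2,2) (3,0) (3,2) (3,3) (3,5) (4,0) (4,2) (5,0) (5,2)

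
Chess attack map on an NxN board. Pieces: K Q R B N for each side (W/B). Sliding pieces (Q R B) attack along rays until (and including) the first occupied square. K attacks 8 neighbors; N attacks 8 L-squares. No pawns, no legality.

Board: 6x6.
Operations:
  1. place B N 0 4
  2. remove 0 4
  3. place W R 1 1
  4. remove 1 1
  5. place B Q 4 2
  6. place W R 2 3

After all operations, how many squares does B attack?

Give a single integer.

Op 1: place BN@(0,4)
Op 2: remove (0,4)
Op 3: place WR@(1,1)
Op 4: remove (1,1)
Op 5: place BQ@(4,2)
Op 6: place WR@(2,3)
Per-piece attacks for B:
  BQ@(4,2): attacks (4,3) (4,4) (4,5) (4,1) (4,0) (5,2) (3,2) (2,2) (1,2) (0,2) (5,3) (5,1) (3,3) (2,4) (1,5) (3,1) (2,0)
Union (17 distinct): (0,2) (1,2) (1,5) (2,0) (2,2) (2,4) (3,1) (3,2) (3,3) (4,0) (4,1) (4,3) (4,4) (4,5) (5,1) (5,2) (5,3)

Answer: 17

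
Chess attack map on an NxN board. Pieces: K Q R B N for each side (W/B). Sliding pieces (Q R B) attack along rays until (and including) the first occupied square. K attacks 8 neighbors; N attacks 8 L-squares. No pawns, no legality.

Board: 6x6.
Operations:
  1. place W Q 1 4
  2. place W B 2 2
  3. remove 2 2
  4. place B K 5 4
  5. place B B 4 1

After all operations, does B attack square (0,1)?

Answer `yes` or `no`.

Op 1: place WQ@(1,4)
Op 2: place WB@(2,2)
Op 3: remove (2,2)
Op 4: place BK@(5,4)
Op 5: place BB@(4,1)
Per-piece attacks for B:
  BB@(4,1): attacks (5,2) (5,0) (3,2) (2,3) (1,4) (3,0) [ray(-1,1) blocked at (1,4)]
  BK@(5,4): attacks (5,5) (5,3) (4,4) (4,5) (4,3)
B attacks (0,1): no

Answer: no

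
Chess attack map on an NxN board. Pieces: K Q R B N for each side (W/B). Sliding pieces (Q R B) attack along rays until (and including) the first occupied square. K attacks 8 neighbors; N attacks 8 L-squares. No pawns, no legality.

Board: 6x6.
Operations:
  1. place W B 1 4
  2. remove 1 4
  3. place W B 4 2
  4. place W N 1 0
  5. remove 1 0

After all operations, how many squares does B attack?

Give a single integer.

Op 1: place WB@(1,4)
Op 2: remove (1,4)
Op 3: place WB@(4,2)
Op 4: place WN@(1,0)
Op 5: remove (1,0)
Per-piece attacks for B:
Union (0 distinct): (none)

Answer: 0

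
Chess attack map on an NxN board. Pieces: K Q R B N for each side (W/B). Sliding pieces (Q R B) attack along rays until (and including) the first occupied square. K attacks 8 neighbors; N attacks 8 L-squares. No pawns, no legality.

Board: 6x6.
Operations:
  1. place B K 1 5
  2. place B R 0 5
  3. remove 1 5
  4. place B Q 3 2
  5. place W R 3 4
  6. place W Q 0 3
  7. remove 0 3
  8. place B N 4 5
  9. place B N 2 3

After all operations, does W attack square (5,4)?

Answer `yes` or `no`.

Op 1: place BK@(1,5)
Op 2: place BR@(0,5)
Op 3: remove (1,5)
Op 4: place BQ@(3,2)
Op 5: place WR@(3,4)
Op 6: place WQ@(0,3)
Op 7: remove (0,3)
Op 8: place BN@(4,5)
Op 9: place BN@(2,3)
Per-piece attacks for W:
  WR@(3,4): attacks (3,5) (3,3) (3,2) (4,4) (5,4) (2,4) (1,4) (0,4) [ray(0,-1) blocked at (3,2)]
W attacks (5,4): yes

Answer: yes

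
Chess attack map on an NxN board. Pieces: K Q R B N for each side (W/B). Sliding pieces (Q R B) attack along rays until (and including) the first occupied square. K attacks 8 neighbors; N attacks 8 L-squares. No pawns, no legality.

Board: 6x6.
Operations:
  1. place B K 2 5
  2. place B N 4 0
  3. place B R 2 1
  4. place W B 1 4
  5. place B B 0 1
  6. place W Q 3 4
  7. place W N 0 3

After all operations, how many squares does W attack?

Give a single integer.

Op 1: place BK@(2,5)
Op 2: place BN@(4,0)
Op 3: place BR@(2,1)
Op 4: place WB@(1,4)
Op 5: place BB@(0,1)
Op 6: place WQ@(3,4)
Op 7: place WN@(0,3)
Per-piece attacks for W:
  WN@(0,3): attacks (1,5) (2,4) (1,1) (2,2)
  WB@(1,4): attacks (2,5) (2,3) (3,2) (4,1) (5,0) (0,5) (0,3) [ray(1,1) blocked at (2,5); ray(-1,-1) blocked at (0,3)]
  WQ@(3,4): attacks (3,5) (3,3) (3,2) (3,1) (3,0) (4,4) (5,4) (2,4) (1,4) (4,5) (4,3) (5,2) (2,5) (2,3) (1,2) (0,1) [ray(-1,0) blocked at (1,4); ray(-1,1) blocked at (2,5); ray(-1,-1) blocked at (0,1)]
Union (23 distinct): (0,1) (0,3) (0,5) (1,1) (1,2) (1,4) (1,5) (2,2) (2,3) (2,4) (2,5) (3,0) (3,1) (3,2) (3,3) (3,5) (4,1) (4,3) (4,4) (4,5) (5,0) (5,2) (5,4)

Answer: 23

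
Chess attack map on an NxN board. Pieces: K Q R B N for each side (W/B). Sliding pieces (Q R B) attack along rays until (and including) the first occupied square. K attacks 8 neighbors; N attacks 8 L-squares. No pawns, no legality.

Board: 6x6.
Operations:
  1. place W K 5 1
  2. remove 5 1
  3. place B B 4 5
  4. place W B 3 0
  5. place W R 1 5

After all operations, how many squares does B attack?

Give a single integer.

Answer: 5

Derivation:
Op 1: place WK@(5,1)
Op 2: remove (5,1)
Op 3: place BB@(4,5)
Op 4: place WB@(3,0)
Op 5: place WR@(1,5)
Per-piece attacks for B:
  BB@(4,5): attacks (5,4) (3,4) (2,3) (1,2) (0,1)
Union (5 distinct): (0,1) (1,2) (2,3) (3,4) (5,4)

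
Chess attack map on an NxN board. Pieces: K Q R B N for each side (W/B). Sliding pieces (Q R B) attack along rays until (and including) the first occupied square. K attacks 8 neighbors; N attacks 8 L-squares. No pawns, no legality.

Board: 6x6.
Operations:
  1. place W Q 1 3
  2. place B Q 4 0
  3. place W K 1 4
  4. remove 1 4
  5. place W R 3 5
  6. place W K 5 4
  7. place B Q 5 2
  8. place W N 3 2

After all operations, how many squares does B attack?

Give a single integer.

Op 1: place WQ@(1,3)
Op 2: place BQ@(4,0)
Op 3: place WK@(1,4)
Op 4: remove (1,4)
Op 5: place WR@(3,5)
Op 6: place WK@(5,4)
Op 7: place BQ@(5,2)
Op 8: place WN@(3,2)
Per-piece attacks for B:
  BQ@(4,0): attacks (4,1) (4,2) (4,3) (4,4) (4,5) (5,0) (3,0) (2,0) (1,0) (0,0) (5,1) (3,1) (2,2) (1,3) [ray(-1,1) blocked at (1,3)]
  BQ@(5,2): attacks (5,3) (5,4) (5,1) (5,0) (4,2) (3,2) (4,3) (3,4) (2,5) (4,1) (3,0) [ray(0,1) blocked at (5,4); ray(-1,0) blocked at (3,2)]
Union (19 distinct): (0,0) (1,0) (1,3) (2,0) (2,2) (2,5) (3,0) (3,1) (3,2) (3,4) (4,1) (4,2) (4,3) (4,4) (4,5) (5,0) (5,1) (5,3) (5,4)

Answer: 19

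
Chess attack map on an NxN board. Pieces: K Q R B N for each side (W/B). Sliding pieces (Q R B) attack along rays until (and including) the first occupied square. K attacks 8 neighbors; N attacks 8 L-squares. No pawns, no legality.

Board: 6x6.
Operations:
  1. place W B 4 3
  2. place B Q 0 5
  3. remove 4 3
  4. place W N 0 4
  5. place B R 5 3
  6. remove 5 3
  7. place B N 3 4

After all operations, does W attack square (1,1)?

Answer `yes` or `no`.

Answer: no

Derivation:
Op 1: place WB@(4,3)
Op 2: place BQ@(0,5)
Op 3: remove (4,3)
Op 4: place WN@(0,4)
Op 5: place BR@(5,3)
Op 6: remove (5,3)
Op 7: place BN@(3,4)
Per-piece attacks for W:
  WN@(0,4): attacks (2,5) (1,2) (2,3)
W attacks (1,1): no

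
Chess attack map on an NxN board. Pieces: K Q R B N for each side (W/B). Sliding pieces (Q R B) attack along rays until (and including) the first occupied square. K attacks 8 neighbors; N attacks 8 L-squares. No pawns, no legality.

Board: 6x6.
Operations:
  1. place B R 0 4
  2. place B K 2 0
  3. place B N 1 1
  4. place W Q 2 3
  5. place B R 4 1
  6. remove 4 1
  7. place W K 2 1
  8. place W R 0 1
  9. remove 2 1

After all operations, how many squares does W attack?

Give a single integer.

Answer: 23

Derivation:
Op 1: place BR@(0,4)
Op 2: place BK@(2,0)
Op 3: place BN@(1,1)
Op 4: place WQ@(2,3)
Op 5: place BR@(4,1)
Op 6: remove (4,1)
Op 7: place WK@(2,1)
Op 8: place WR@(0,1)
Op 9: remove (2,1)
Per-piece attacks for W:
  WR@(0,1): attacks (0,2) (0,3) (0,4) (0,0) (1,1) [ray(0,1) blocked at (0,4); ray(1,0) blocked at (1,1)]
  WQ@(2,3): attacks (2,4) (2,5) (2,2) (2,1) (2,0) (3,3) (4,3) (5,3) (1,3) (0,3) (3,4) (4,5) (3,2) (4,1) (5,0) (1,4) (0,5) (1,2) (0,1) [ray(0,-1) blocked at (2,0); ray(-1,-1) blocked at (0,1)]
Union (23 distinct): (0,0) (0,1) (0,2) (0,3) (0,4) (0,5) (1,1) (1,2) (1,3) (1,4) (2,0) (2,1) (2,2) (2,4) (2,5) (3,2) (3,3) (3,4) (4,1) (4,3) (4,5) (5,0) (5,3)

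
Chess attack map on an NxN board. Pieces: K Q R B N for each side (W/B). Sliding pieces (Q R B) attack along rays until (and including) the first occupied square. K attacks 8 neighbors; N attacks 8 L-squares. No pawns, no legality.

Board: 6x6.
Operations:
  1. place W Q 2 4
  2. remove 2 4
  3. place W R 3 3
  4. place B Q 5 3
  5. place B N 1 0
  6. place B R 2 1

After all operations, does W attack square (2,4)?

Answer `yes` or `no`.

Answer: no

Derivation:
Op 1: place WQ@(2,4)
Op 2: remove (2,4)
Op 3: place WR@(3,3)
Op 4: place BQ@(5,3)
Op 5: place BN@(1,0)
Op 6: place BR@(2,1)
Per-piece attacks for W:
  WR@(3,3): attacks (3,4) (3,5) (3,2) (3,1) (3,0) (4,3) (5,3) (2,3) (1,3) (0,3) [ray(1,0) blocked at (5,3)]
W attacks (2,4): no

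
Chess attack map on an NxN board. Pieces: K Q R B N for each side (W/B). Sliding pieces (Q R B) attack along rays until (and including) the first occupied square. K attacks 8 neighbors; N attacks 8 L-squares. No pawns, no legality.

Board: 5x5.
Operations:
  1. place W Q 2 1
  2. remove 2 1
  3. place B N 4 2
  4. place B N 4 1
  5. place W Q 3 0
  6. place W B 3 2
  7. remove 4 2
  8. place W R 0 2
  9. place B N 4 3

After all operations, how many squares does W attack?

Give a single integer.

Op 1: place WQ@(2,1)
Op 2: remove (2,1)
Op 3: place BN@(4,2)
Op 4: place BN@(4,1)
Op 5: place WQ@(3,0)
Op 6: place WB@(3,2)
Op 7: remove (4,2)
Op 8: place WR@(0,2)
Op 9: place BN@(4,3)
Per-piece attacks for W:
  WR@(0,2): attacks (0,3) (0,4) (0,1) (0,0) (1,2) (2,2) (3,2) [ray(1,0) blocked at (3,2)]
  WQ@(3,0): attacks (3,1) (3,2) (4,0) (2,0) (1,0) (0,0) (4,1) (2,1) (1,2) (0,3) [ray(0,1) blocked at (3,2); ray(1,1) blocked at (4,1)]
  WB@(3,2): attacks (4,3) (4,1) (2,3) (1,4) (2,1) (1,0) [ray(1,1) blocked at (4,3); ray(1,-1) blocked at (4,1)]
Union (16 distinct): (0,0) (0,1) (0,3) (0,4) (1,0) (1,2) (1,4) (2,0) (2,1) (2,2) (2,3) (3,1) (3,2) (4,0) (4,1) (4,3)

Answer: 16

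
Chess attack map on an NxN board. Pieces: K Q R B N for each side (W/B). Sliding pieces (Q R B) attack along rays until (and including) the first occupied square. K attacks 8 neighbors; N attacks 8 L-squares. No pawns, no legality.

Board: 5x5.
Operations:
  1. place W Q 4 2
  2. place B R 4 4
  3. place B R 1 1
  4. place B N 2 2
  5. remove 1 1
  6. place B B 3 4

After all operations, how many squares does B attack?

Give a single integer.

Op 1: place WQ@(4,2)
Op 2: place BR@(4,4)
Op 3: place BR@(1,1)
Op 4: place BN@(2,2)
Op 5: remove (1,1)
Op 6: place BB@(3,4)
Per-piece attacks for B:
  BN@(2,2): attacks (3,4) (4,3) (1,4) (0,3) (3,0) (4,1) (1,0) (0,1)
  BB@(3,4): attacks (4,3) (2,3) (1,2) (0,1)
  BR@(4,4): attacks (4,3) (4,2) (3,4) [ray(0,-1) blocked at (4,2); ray(-1,0) blocked at (3,4)]
Union (11 distinct): (0,1) (0,3) (1,0) (1,2) (1,4) (2,3) (3,0) (3,4) (4,1) (4,2) (4,3)

Answer: 11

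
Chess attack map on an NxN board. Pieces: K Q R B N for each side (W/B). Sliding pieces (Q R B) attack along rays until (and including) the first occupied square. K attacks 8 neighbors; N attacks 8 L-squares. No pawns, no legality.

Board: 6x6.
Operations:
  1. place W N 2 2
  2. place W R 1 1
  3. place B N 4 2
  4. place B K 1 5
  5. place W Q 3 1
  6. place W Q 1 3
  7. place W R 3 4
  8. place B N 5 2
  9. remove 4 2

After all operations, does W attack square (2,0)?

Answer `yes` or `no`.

Op 1: place WN@(2,2)
Op 2: place WR@(1,1)
Op 3: place BN@(4,2)
Op 4: place BK@(1,5)
Op 5: place WQ@(3,1)
Op 6: place WQ@(1,3)
Op 7: place WR@(3,4)
Op 8: place BN@(5,2)
Op 9: remove (4,2)
Per-piece attacks for W:
  WR@(1,1): attacks (1,2) (1,3) (1,0) (2,1) (3,1) (0,1) [ray(0,1) blocked at (1,3); ray(1,0) blocked at (3,1)]
  WQ@(1,3): attacks (1,4) (1,5) (1,2) (1,1) (2,3) (3,3) (4,3) (5,3) (0,3) (2,4) (3,5) (2,2) (0,4) (0,2) [ray(0,1) blocked at (1,5); ray(0,-1) blocked at (1,1); ray(1,-1) blocked at (2,2)]
  WN@(2,2): attacks (3,4) (4,3) (1,4) (0,3) (3,0) (4,1) (1,0) (0,1)
  WQ@(3,1): attacks (3,2) (3,3) (3,4) (3,0) (4,1) (5,1) (2,1) (1,1) (4,2) (5,3) (4,0) (2,2) (2,0) [ray(0,1) blocked at (3,4); ray(-1,0) blocked at (1,1); ray(-1,1) blocked at (2,2)]
  WR@(3,4): attacks (3,5) (3,3) (3,2) (3,1) (4,4) (5,4) (2,4) (1,4) (0,4) [ray(0,-1) blocked at (3,1)]
W attacks (2,0): yes

Answer: yes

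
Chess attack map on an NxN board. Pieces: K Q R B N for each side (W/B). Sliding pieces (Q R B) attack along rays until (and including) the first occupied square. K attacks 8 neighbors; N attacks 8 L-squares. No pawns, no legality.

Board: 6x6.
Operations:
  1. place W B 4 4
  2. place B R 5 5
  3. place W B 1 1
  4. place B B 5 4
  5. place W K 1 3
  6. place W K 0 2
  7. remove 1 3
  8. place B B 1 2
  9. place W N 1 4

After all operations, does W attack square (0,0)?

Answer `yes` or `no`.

Op 1: place WB@(4,4)
Op 2: place BR@(5,5)
Op 3: place WB@(1,1)
Op 4: place BB@(5,4)
Op 5: place WK@(1,3)
Op 6: place WK@(0,2)
Op 7: remove (1,3)
Op 8: place BB@(1,2)
Op 9: place WN@(1,4)
Per-piece attacks for W:
  WK@(0,2): attacks (0,3) (0,1) (1,2) (1,3) (1,1)
  WB@(1,1): attacks (2,2) (3,3) (4,4) (2,0) (0,2) (0,0) [ray(1,1) blocked at (4,4); ray(-1,1) blocked at (0,2)]
  WN@(1,4): attacks (3,5) (2,2) (3,3) (0,2)
  WB@(4,4): attacks (5,5) (5,3) (3,5) (3,3) (2,2) (1,1) [ray(1,1) blocked at (5,5); ray(-1,-1) blocked at (1,1)]
W attacks (0,0): yes

Answer: yes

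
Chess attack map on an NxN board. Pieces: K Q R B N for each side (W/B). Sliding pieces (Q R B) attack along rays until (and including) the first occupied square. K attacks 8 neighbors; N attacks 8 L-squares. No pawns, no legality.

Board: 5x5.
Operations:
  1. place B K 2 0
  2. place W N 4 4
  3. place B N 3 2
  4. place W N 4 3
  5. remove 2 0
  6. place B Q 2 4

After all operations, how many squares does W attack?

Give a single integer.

Op 1: place BK@(2,0)
Op 2: place WN@(4,4)
Op 3: place BN@(3,2)
Op 4: place WN@(4,3)
Op 5: remove (2,0)
Op 6: place BQ@(2,4)
Per-piece attacks for W:
  WN@(4,3): attacks (2,4) (3,1) (2,2)
  WN@(4,4): attacks (3,2) (2,3)
Union (5 distinct): (2,2) (2,3) (2,4) (3,1) (3,2)

Answer: 5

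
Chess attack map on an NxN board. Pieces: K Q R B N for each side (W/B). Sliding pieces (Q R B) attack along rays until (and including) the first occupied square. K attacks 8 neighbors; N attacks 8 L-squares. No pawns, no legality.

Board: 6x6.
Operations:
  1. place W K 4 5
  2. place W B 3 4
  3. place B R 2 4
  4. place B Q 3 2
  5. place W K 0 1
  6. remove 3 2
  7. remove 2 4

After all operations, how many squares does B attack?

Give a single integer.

Answer: 0

Derivation:
Op 1: place WK@(4,5)
Op 2: place WB@(3,4)
Op 3: place BR@(2,4)
Op 4: place BQ@(3,2)
Op 5: place WK@(0,1)
Op 6: remove (3,2)
Op 7: remove (2,4)
Per-piece attacks for B:
Union (0 distinct): (none)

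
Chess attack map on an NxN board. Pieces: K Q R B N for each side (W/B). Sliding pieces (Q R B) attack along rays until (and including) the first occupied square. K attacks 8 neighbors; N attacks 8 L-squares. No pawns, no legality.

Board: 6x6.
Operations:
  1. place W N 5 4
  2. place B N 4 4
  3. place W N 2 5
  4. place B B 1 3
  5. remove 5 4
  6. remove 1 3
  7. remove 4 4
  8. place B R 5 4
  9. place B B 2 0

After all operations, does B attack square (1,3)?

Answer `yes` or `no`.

Op 1: place WN@(5,4)
Op 2: place BN@(4,4)
Op 3: place WN@(2,5)
Op 4: place BB@(1,3)
Op 5: remove (5,4)
Op 6: remove (1,3)
Op 7: remove (4,4)
Op 8: place BR@(5,4)
Op 9: place BB@(2,0)
Per-piece attacks for B:
  BB@(2,0): attacks (3,1) (4,2) (5,3) (1,1) (0,2)
  BR@(5,4): attacks (5,5) (5,3) (5,2) (5,1) (5,0) (4,4) (3,4) (2,4) (1,4) (0,4)
B attacks (1,3): no

Answer: no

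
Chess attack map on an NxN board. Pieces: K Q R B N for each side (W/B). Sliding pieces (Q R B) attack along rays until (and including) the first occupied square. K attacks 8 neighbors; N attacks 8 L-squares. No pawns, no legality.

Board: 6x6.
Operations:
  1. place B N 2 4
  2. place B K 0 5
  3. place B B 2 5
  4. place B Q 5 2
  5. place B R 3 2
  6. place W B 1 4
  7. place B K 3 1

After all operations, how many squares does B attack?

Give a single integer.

Answer: 28

Derivation:
Op 1: place BN@(2,4)
Op 2: place BK@(0,5)
Op 3: place BB@(2,5)
Op 4: place BQ@(5,2)
Op 5: place BR@(3,2)
Op 6: place WB@(1,4)
Op 7: place BK@(3,1)
Per-piece attacks for B:
  BK@(0,5): attacks (0,4) (1,5) (1,4)
  BN@(2,4): attacks (4,5) (0,5) (3,2) (4,3) (1,2) (0,3)
  BB@(2,5): attacks (3,4) (4,3) (5,2) (1,4) [ray(1,-1) blocked at (5,2); ray(-1,-1) blocked at (1,4)]
  BK@(3,1): attacks (3,2) (3,0) (4,1) (2,1) (4,2) (4,0) (2,2) (2,0)
  BR@(3,2): attacks (3,3) (3,4) (3,5) (3,1) (4,2) (5,2) (2,2) (1,2) (0,2) [ray(0,-1) blocked at (3,1); ray(1,0) blocked at (5,2)]
  BQ@(5,2): attacks (5,3) (5,4) (5,5) (5,1) (5,0) (4,2) (3,2) (4,3) (3,4) (2,5) (4,1) (3,0) [ray(-1,0) blocked at (3,2); ray(-1,1) blocked at (2,5)]
Union (28 distinct): (0,2) (0,3) (0,4) (0,5) (1,2) (1,4) (1,5) (2,0) (2,1) (2,2) (2,5) (3,0) (3,1) (3,2) (3,3) (3,4) (3,5) (4,0) (4,1) (4,2) (4,3) (4,5) (5,0) (5,1) (5,2) (5,3) (5,4) (5,5)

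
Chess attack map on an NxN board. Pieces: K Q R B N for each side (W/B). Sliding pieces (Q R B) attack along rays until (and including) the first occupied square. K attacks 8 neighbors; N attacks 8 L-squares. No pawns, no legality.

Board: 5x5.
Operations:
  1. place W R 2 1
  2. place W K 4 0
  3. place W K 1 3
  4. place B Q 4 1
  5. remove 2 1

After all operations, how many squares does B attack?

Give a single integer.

Answer: 12

Derivation:
Op 1: place WR@(2,1)
Op 2: place WK@(4,0)
Op 3: place WK@(1,3)
Op 4: place BQ@(4,1)
Op 5: remove (2,1)
Per-piece attacks for B:
  BQ@(4,1): attacks (4,2) (4,3) (4,4) (4,0) (3,1) (2,1) (1,1) (0,1) (3,2) (2,3) (1,4) (3,0) [ray(0,-1) blocked at (4,0)]
Union (12 distinct): (0,1) (1,1) (1,4) (2,1) (2,3) (3,0) (3,1) (3,2) (4,0) (4,2) (4,3) (4,4)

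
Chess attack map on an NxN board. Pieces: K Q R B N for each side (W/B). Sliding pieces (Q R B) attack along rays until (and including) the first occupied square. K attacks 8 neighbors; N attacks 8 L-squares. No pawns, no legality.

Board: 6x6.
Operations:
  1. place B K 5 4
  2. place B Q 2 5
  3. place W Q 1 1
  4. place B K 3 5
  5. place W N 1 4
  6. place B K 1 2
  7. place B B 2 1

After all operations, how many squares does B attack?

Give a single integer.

Op 1: place BK@(5,4)
Op 2: place BQ@(2,5)
Op 3: place WQ@(1,1)
Op 4: place BK@(3,5)
Op 5: place WN@(1,4)
Op 6: place BK@(1,2)
Op 7: place BB@(2,1)
Per-piece attacks for B:
  BK@(1,2): attacks (1,3) (1,1) (2,2) (0,2) (2,3) (2,1) (0,3) (0,1)
  BB@(2,1): attacks (3,2) (4,3) (5,4) (3,0) (1,2) (1,0) [ray(1,1) blocked at (5,4); ray(-1,1) blocked at (1,2)]
  BQ@(2,5): attacks (2,4) (2,3) (2,2) (2,1) (3,5) (1,5) (0,5) (3,4) (4,3) (5,2) (1,4) [ray(0,-1) blocked at (2,1); ray(1,0) blocked at (3,5); ray(-1,-1) blocked at (1,4)]
  BK@(3,5): attacks (3,4) (4,5) (2,5) (4,4) (2,4)
  BK@(5,4): attacks (5,5) (5,3) (4,4) (4,5) (4,3)
Union (26 distinct): (0,1) (0,2) (0,3) (0,5) (1,0) (1,1) (1,2) (1,3) (1,4) (1,5) (2,1) (2,2) (2,3) (2,4) (2,5) (3,0) (3,2) (3,4) (3,5) (4,3) (4,4) (4,5) (5,2) (5,3) (5,4) (5,5)

Answer: 26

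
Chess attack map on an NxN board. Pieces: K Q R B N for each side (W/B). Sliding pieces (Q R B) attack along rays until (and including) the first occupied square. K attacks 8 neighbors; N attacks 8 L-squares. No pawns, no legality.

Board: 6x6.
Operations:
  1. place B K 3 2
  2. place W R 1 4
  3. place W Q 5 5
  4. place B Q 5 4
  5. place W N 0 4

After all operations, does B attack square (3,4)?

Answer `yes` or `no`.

Answer: yes

Derivation:
Op 1: place BK@(3,2)
Op 2: place WR@(1,4)
Op 3: place WQ@(5,5)
Op 4: place BQ@(5,4)
Op 5: place WN@(0,4)
Per-piece attacks for B:
  BK@(3,2): attacks (3,3) (3,1) (4,2) (2,2) (4,3) (4,1) (2,3) (2,1)
  BQ@(5,4): attacks (5,5) (5,3) (5,2) (5,1) (5,0) (4,4) (3,4) (2,4) (1,4) (4,5) (4,3) (3,2) [ray(0,1) blocked at (5,5); ray(-1,0) blocked at (1,4); ray(-1,-1) blocked at (3,2)]
B attacks (3,4): yes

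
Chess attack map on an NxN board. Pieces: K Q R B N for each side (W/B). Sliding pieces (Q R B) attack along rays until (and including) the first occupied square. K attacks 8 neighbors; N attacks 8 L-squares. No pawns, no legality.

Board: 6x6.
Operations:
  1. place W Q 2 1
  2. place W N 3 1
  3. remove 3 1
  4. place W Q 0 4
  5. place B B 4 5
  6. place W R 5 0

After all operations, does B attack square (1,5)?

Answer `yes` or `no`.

Op 1: place WQ@(2,1)
Op 2: place WN@(3,1)
Op 3: remove (3,1)
Op 4: place WQ@(0,4)
Op 5: place BB@(4,5)
Op 6: place WR@(5,0)
Per-piece attacks for B:
  BB@(4,5): attacks (5,4) (3,4) (2,3) (1,2) (0,1)
B attacks (1,5): no

Answer: no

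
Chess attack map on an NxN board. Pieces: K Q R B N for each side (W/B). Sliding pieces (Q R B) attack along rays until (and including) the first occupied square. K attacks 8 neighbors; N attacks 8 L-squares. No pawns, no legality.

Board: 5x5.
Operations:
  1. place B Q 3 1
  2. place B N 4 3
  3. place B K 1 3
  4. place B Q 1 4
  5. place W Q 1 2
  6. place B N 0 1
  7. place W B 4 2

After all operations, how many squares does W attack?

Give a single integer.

Answer: 16

Derivation:
Op 1: place BQ@(3,1)
Op 2: place BN@(4,3)
Op 3: place BK@(1,3)
Op 4: place BQ@(1,4)
Op 5: place WQ@(1,2)
Op 6: place BN@(0,1)
Op 7: place WB@(4,2)
Per-piece attacks for W:
  WQ@(1,2): attacks (1,3) (1,1) (1,0) (2,2) (3,2) (4,2) (0,2) (2,3) (3,4) (2,1) (3,0) (0,3) (0,1) [ray(0,1) blocked at (1,3); ray(1,0) blocked at (4,2); ray(-1,-1) blocked at (0,1)]
  WB@(4,2): attacks (3,3) (2,4) (3,1) [ray(-1,-1) blocked at (3,1)]
Union (16 distinct): (0,1) (0,2) (0,3) (1,0) (1,1) (1,3) (2,1) (2,2) (2,3) (2,4) (3,0) (3,1) (3,2) (3,3) (3,4) (4,2)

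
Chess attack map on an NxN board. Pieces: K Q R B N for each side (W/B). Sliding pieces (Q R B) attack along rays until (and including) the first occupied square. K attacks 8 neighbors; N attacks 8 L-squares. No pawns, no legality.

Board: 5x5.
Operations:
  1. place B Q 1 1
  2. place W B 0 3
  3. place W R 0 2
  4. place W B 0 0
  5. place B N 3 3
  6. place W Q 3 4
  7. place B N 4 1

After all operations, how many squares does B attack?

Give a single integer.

Op 1: place BQ@(1,1)
Op 2: place WB@(0,3)
Op 3: place WR@(0,2)
Op 4: place WB@(0,0)
Op 5: place BN@(3,3)
Op 6: place WQ@(3,4)
Op 7: place BN@(4,1)
Per-piece attacks for B:
  BQ@(1,1): attacks (1,2) (1,3) (1,4) (1,0) (2,1) (3,1) (4,1) (0,1) (2,2) (3,3) (2,0) (0,2) (0,0) [ray(1,0) blocked at (4,1); ray(1,1) blocked at (3,3); ray(-1,1) blocked at (0,2); ray(-1,-1) blocked at (0,0)]
  BN@(3,3): attacks (1,4) (4,1) (2,1) (1,2)
  BN@(4,1): attacks (3,3) (2,2) (2,0)
Union (13 distinct): (0,0) (0,1) (0,2) (1,0) (1,2) (1,3) (1,4) (2,0) (2,1) (2,2) (3,1) (3,3) (4,1)

Answer: 13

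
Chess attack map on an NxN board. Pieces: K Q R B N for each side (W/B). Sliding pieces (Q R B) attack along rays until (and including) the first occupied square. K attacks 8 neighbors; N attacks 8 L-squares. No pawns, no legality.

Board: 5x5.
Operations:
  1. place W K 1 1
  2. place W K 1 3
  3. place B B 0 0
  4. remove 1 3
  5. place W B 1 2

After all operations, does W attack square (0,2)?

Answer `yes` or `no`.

Answer: yes

Derivation:
Op 1: place WK@(1,1)
Op 2: place WK@(1,3)
Op 3: place BB@(0,0)
Op 4: remove (1,3)
Op 5: place WB@(1,2)
Per-piece attacks for W:
  WK@(1,1): attacks (1,2) (1,0) (2,1) (0,1) (2,2) (2,0) (0,2) (0,0)
  WB@(1,2): attacks (2,3) (3,4) (2,1) (3,0) (0,3) (0,1)
W attacks (0,2): yes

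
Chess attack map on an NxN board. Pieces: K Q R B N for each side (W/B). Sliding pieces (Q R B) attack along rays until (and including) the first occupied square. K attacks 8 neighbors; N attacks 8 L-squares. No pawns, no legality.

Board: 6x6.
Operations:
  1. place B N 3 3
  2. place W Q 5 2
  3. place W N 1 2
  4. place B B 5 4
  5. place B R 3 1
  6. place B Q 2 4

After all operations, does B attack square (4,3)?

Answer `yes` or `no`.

Op 1: place BN@(3,3)
Op 2: place WQ@(5,2)
Op 3: place WN@(1,2)
Op 4: place BB@(5,4)
Op 5: place BR@(3,1)
Op 6: place BQ@(2,4)
Per-piece attacks for B:
  BQ@(2,4): attacks (2,5) (2,3) (2,2) (2,1) (2,0) (3,4) (4,4) (5,4) (1,4) (0,4) (3,5) (3,3) (1,5) (1,3) (0,2) [ray(1,0) blocked at (5,4); ray(1,-1) blocked at (3,3)]
  BR@(3,1): attacks (3,2) (3,3) (3,0) (4,1) (5,1) (2,1) (1,1) (0,1) [ray(0,1) blocked at (3,3)]
  BN@(3,3): attacks (4,5) (5,4) (2,5) (1,4) (4,1) (5,2) (2,1) (1,2)
  BB@(5,4): attacks (4,5) (4,3) (3,2) (2,1) (1,0)
B attacks (4,3): yes

Answer: yes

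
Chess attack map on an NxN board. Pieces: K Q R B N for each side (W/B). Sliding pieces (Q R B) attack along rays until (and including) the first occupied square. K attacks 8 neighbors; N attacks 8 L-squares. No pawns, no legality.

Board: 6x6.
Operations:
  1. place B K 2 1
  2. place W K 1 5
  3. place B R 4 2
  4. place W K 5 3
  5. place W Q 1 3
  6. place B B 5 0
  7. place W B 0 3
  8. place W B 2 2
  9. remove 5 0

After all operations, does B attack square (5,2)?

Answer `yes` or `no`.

Answer: yes

Derivation:
Op 1: place BK@(2,1)
Op 2: place WK@(1,5)
Op 3: place BR@(4,2)
Op 4: place WK@(5,3)
Op 5: place WQ@(1,3)
Op 6: place BB@(5,0)
Op 7: place WB@(0,3)
Op 8: place WB@(2,2)
Op 9: remove (5,0)
Per-piece attacks for B:
  BK@(2,1): attacks (2,2) (2,0) (3,1) (1,1) (3,2) (3,0) (1,2) (1,0)
  BR@(4,2): attacks (4,3) (4,4) (4,5) (4,1) (4,0) (5,2) (3,2) (2,2) [ray(-1,0) blocked at (2,2)]
B attacks (5,2): yes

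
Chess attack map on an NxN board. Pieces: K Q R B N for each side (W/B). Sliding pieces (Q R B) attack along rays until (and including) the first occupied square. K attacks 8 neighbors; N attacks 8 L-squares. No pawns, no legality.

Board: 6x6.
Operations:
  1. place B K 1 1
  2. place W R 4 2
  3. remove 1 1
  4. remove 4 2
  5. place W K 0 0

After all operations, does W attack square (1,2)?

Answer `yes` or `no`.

Answer: no

Derivation:
Op 1: place BK@(1,1)
Op 2: place WR@(4,2)
Op 3: remove (1,1)
Op 4: remove (4,2)
Op 5: place WK@(0,0)
Per-piece attacks for W:
  WK@(0,0): attacks (0,1) (1,0) (1,1)
W attacks (1,2): no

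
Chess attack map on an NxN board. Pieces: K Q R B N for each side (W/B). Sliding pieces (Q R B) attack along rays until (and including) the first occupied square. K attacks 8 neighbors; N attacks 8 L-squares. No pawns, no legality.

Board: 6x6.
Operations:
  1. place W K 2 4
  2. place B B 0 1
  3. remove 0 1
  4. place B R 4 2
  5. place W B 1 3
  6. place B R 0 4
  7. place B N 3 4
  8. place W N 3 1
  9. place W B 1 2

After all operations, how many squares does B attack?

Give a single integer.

Op 1: place WK@(2,4)
Op 2: place BB@(0,1)
Op 3: remove (0,1)
Op 4: place BR@(4,2)
Op 5: place WB@(1,3)
Op 6: place BR@(0,4)
Op 7: place BN@(3,4)
Op 8: place WN@(3,1)
Op 9: place WB@(1,2)
Per-piece attacks for B:
  BR@(0,4): attacks (0,5) (0,3) (0,2) (0,1) (0,0) (1,4) (2,4) [ray(1,0) blocked at (2,4)]
  BN@(3,4): attacks (5,5) (1,5) (4,2) (5,3) (2,2) (1,3)
  BR@(4,2): attacks (4,3) (4,4) (4,5) (4,1) (4,0) (5,2) (3,2) (2,2) (1,2) [ray(-1,0) blocked at (1,2)]
Union (21 distinct): (0,0) (0,1) (0,2) (0,3) (0,5) (1,2) (1,3) (1,4) (1,5) (2,2) (2,4) (3,2) (4,0) (4,1) (4,2) (4,3) (4,4) (4,5) (5,2) (5,3) (5,5)

Answer: 21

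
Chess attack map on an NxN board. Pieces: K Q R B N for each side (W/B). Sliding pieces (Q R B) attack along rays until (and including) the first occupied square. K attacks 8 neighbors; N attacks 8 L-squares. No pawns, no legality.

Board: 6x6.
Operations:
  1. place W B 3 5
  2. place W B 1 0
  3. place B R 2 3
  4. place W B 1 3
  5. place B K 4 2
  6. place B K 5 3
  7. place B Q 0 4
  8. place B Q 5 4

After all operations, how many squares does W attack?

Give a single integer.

Answer: 15

Derivation:
Op 1: place WB@(3,5)
Op 2: place WB@(1,0)
Op 3: place BR@(2,3)
Op 4: place WB@(1,3)
Op 5: place BK@(4,2)
Op 6: place BK@(5,3)
Op 7: place BQ@(0,4)
Op 8: place BQ@(5,4)
Per-piece attacks for W:
  WB@(1,0): attacks (2,1) (3,2) (4,3) (5,4) (0,1) [ray(1,1) blocked at (5,4)]
  WB@(1,3): attacks (2,4) (3,5) (2,2) (3,1) (4,0) (0,4) (0,2) [ray(1,1) blocked at (3,5); ray(-1,1) blocked at (0,4)]
  WB@(3,5): attacks (4,4) (5,3) (2,4) (1,3) [ray(1,-1) blocked at (5,3); ray(-1,-1) blocked at (1,3)]
Union (15 distinct): (0,1) (0,2) (0,4) (1,3) (2,1) (2,2) (2,4) (3,1) (3,2) (3,5) (4,0) (4,3) (4,4) (5,3) (5,4)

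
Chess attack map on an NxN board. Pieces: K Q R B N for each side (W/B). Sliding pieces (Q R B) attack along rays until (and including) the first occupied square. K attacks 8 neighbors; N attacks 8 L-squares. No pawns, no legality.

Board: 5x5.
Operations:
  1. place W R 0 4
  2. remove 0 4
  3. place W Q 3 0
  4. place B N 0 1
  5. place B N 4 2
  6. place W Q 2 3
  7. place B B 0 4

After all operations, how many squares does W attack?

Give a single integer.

Answer: 18

Derivation:
Op 1: place WR@(0,4)
Op 2: remove (0,4)
Op 3: place WQ@(3,0)
Op 4: place BN@(0,1)
Op 5: place BN@(4,2)
Op 6: place WQ@(2,3)
Op 7: place BB@(0,4)
Per-piece attacks for W:
  WQ@(2,3): attacks (2,4) (2,2) (2,1) (2,0) (3,3) (4,3) (1,3) (0,3) (3,4) (3,2) (4,1) (1,4) (1,2) (0,1) [ray(-1,-1) blocked at (0,1)]
  WQ@(3,0): attacks (3,1) (3,2) (3,3) (3,4) (4,0) (2,0) (1,0) (0,0) (4,1) (2,1) (1,2) (0,3)
Union (18 distinct): (0,0) (0,1) (0,3) (1,0) (1,2) (1,3) (1,4) (2,0) (2,1) (2,2) (2,4) (3,1) (3,2) (3,3) (3,4) (4,0) (4,1) (4,3)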